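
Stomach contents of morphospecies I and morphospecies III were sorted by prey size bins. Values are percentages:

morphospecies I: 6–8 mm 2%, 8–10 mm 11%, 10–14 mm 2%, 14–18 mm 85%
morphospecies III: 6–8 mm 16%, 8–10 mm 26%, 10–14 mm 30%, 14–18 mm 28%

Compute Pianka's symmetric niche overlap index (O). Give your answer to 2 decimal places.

Convert percentages to proportions (divide by 100).
Σ p₁ᵢp₂ᵢ = 0.0032 + 0.0286 + 0.0060 + 0.2380 = 0.2758
Σp_1ᵢ² = 0.02² + 0.11² + 0.02² + 0.85² = 0.0004 + 0.0121 + 0.0004 + 0.7225 = 0.7354
Σp_2ᵢ² = 0.16² + 0.26² + 0.30² + 0.28² = 0.0256 + 0.0676 + 0.0900 + 0.0784 = 0.2616
O = 0.2758 / √(0.7354 × 0.2616) = 0.2758 / 0.43861 = 0.6288

0.63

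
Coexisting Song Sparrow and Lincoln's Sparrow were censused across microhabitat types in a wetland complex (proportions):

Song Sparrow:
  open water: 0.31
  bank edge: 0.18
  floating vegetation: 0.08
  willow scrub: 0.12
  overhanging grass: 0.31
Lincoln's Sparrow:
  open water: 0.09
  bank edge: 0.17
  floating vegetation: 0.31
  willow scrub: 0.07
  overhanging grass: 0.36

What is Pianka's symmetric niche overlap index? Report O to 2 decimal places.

0.79

Σ p₁ᵢp₂ᵢ = 0.0279 + 0.0306 + 0.0248 + 0.0084 + 0.1116 = 0.2033
Σp_1ᵢ² = 0.31² + 0.18² + 0.08² + 0.12² + 0.31² = 0.0961 + 0.0324 + 0.0064 + 0.0144 + 0.0961 = 0.2454
Σp_2ᵢ² = 0.09² + 0.17² + 0.31² + 0.07² + 0.36² = 0.0081 + 0.0289 + 0.0961 + 0.0049 + 0.1296 = 0.2676
O = 0.2033 / √(0.2454 × 0.2676) = 0.2033 / 0.25626 = 0.7933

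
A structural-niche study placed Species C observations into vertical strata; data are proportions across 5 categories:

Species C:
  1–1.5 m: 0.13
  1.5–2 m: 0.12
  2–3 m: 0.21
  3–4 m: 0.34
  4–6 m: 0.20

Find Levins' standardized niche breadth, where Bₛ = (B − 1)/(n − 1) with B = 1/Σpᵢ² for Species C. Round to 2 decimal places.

0.83

Σpᵢ² = 0.13² + 0.12² + 0.21² + 0.34² + 0.20² = 0.0169 + 0.0144 + 0.0441 + 0.1156 + 0.0400 = 0.2310
B = 1 / 0.2310 = 4.3290
Bₛ = (B − 1)/(n − 1) = (4.3290 − 1)/(5 − 1) = 3.3290/4 = 0.8323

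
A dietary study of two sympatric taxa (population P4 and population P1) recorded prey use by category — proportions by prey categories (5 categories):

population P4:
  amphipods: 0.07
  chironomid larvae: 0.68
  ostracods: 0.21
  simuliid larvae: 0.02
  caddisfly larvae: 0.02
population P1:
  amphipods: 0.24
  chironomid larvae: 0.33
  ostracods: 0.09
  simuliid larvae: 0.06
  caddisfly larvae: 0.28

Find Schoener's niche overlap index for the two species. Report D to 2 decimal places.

Σ|p₁ᵢ − p₂ᵢ| = 0.17 + 0.35 + 0.12 + 0.04 + 0.26 = 0.94
D = 1 − ½ × 0.94 = 1 − 0.470 = 0.5300

0.53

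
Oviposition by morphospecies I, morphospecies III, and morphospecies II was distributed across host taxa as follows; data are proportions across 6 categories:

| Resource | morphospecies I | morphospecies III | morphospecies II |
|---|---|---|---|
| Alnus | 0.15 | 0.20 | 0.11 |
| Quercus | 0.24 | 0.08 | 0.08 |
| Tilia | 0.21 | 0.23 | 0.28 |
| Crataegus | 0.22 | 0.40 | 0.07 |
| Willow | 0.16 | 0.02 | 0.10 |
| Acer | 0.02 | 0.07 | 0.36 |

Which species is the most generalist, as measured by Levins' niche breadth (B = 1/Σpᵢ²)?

morphospecies I

Σp_Iᵢ² = 0.15² + 0.24² + 0.21² + 0.22² + 0.16² + 0.02² = 0.0225 + 0.0576 + 0.0441 + 0.0484 + 0.0256 + 0.0004 = 0.1986
B_I = 1 / 0.1986 = 5.0352
Σp_IIIᵢ² = 0.20² + 0.08² + 0.23² + 0.40² + 0.02² + 0.07² = 0.0400 + 0.0064 + 0.0529 + 0.1600 + 0.0004 + 0.0049 = 0.2646
B_III = 1 / 0.2646 = 3.7793
Σp_IIᵢ² = 0.11² + 0.08² + 0.28² + 0.07² + 0.10² + 0.36² = 0.0121 + 0.0064 + 0.0784 + 0.0049 + 0.0100 + 0.1296 = 0.2414
B_II = 1 / 0.2414 = 4.1425
Highest B → broadest niche (most generalist): morphospecies I (B = 5.04).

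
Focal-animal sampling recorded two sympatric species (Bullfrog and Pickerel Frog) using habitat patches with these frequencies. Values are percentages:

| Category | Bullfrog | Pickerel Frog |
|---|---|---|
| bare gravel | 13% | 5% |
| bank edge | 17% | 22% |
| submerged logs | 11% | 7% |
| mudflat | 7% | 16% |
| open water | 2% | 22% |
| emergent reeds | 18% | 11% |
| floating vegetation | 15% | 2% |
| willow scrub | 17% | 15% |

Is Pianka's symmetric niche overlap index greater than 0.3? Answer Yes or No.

Convert percentages to proportions (divide by 100).
Σ p₁ᵢp₂ᵢ = 0.0065 + 0.0374 + 0.0077 + 0.0112 + 0.0044 + 0.0198 + 0.0030 + 0.0255 = 0.1155
Σp_1ᵢ² = 0.13² + 0.17² + 0.11² + 0.07² + 0.02² + 0.18² + 0.15² + 0.17² = 0.0169 + 0.0289 + 0.0121 + 0.0049 + 0.0004 + 0.0324 + 0.0225 + 0.0289 = 0.1470
Σp_2ᵢ² = 0.05² + 0.22² + 0.07² + 0.16² + 0.22² + 0.11² + 0.02² + 0.15² = 0.0025 + 0.0484 + 0.0049 + 0.0256 + 0.0484 + 0.0121 + 0.0004 + 0.0225 = 0.1648
O = 0.1155 / √(0.1470 × 0.1648) = 0.1155 / 0.15565 = 0.7420
O = 0.7420 > 0.3 → Yes.

Yes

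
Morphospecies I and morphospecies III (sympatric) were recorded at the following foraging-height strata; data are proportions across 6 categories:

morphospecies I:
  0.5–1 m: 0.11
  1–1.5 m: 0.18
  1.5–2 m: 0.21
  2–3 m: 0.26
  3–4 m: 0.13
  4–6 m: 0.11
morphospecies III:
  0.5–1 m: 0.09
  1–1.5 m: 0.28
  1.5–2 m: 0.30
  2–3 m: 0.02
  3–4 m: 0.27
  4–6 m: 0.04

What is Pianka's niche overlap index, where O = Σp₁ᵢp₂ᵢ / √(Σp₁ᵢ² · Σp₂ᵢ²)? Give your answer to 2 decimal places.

0.78

Σ p₁ᵢp₂ᵢ = 0.0099 + 0.0504 + 0.0630 + 0.0052 + 0.0351 + 0.0044 = 0.1680
Σp_1ᵢ² = 0.11² + 0.18² + 0.21² + 0.26² + 0.13² + 0.11² = 0.0121 + 0.0324 + 0.0441 + 0.0676 + 0.0169 + 0.0121 = 0.1852
Σp_2ᵢ² = 0.09² + 0.28² + 0.30² + 0.02² + 0.27² + 0.04² = 0.0081 + 0.0784 + 0.0900 + 0.0004 + 0.0729 + 0.0016 = 0.2514
O = 0.1680 / √(0.1852 × 0.2514) = 0.1680 / 0.21578 = 0.7786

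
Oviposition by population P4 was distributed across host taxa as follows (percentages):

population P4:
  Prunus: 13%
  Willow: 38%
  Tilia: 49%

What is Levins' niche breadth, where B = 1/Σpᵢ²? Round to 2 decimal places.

2.49

Convert percentages to proportions (divide by 100).
Σpᵢ² = 0.13² + 0.38² + 0.49² = 0.0169 + 0.1444 + 0.2401 = 0.4014
B = 1 / 0.4014 = 2.4913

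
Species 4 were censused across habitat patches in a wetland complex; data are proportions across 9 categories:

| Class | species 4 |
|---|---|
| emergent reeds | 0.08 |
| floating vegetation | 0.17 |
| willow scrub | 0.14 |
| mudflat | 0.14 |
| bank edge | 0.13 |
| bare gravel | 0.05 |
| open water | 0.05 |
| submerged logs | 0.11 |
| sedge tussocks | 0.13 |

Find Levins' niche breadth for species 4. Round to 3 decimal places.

7.974

Σpᵢ² = 0.08² + 0.17² + 0.14² + 0.14² + 0.13² + 0.05² + 0.05² + 0.11² + 0.13² = 0.0064 + 0.0289 + 0.0196 + 0.0196 + 0.0169 + 0.0025 + 0.0025 + 0.0121 + 0.0169 = 0.1254
B = 1 / 0.1254 = 7.97448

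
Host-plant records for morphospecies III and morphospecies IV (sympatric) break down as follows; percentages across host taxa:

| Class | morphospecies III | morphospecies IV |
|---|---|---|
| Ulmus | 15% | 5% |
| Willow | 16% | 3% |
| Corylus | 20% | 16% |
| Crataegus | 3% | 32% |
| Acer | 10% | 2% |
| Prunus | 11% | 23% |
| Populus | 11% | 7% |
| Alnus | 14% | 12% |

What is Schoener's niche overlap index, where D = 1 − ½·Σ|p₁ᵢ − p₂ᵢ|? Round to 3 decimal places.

0.590

Convert percentages to proportions (divide by 100).
Σ|p₁ᵢ − p₂ᵢ| = 0.10 + 0.13 + 0.04 + 0.29 + 0.08 + 0.12 + 0.04 + 0.02 = 0.82
D = 1 − ½ × 0.82 = 1 − 0.410 = 0.59000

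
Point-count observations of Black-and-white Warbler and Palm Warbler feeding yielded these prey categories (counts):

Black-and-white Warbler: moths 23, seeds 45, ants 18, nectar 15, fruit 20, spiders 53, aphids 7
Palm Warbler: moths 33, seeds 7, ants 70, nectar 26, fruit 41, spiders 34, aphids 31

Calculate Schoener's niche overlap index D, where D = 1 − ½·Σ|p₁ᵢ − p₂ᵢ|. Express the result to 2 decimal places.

Proportions for Black-and-white Warbler (n=181): 23/181=0.1271, 45/181=0.2486, 18/181=0.0994, 15/181=0.0829, 20/181=0.1105, 53/181=0.2928, 7/181=0.0387
Proportions for Palm Warbler (n=242): 33/242=0.1364, 7/242=0.0289, 70/242=0.2893, 26/242=0.1074, 41/242=0.1694, 34/242=0.1405, 31/242=0.1281
Σ|p₁ᵢ − p₂ᵢ| = 0.0093 + 0.2197 + 0.1899 + 0.0245 + 0.0589 + 0.1523 + 0.0894 = 0.7440
D = 1 − ½ × 0.7440 = 1 − 0.37200 = 0.62800

0.63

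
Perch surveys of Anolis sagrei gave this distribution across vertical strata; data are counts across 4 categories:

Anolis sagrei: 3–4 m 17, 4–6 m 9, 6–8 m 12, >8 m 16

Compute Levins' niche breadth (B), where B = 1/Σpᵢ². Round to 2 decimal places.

Proportions for Anolis sagrei (n=54): 17/54=0.3148, 9/54=0.1667, 12/54=0.2222, 16/54=0.2963
Σpᵢ² = 0.3148² + 0.1667² + 0.2222² + 0.2963² = 0.099099 + 0.027789 + 0.049373 + 0.087794 = 0.264055
B = 1 / 0.264055 = 3.7871

3.79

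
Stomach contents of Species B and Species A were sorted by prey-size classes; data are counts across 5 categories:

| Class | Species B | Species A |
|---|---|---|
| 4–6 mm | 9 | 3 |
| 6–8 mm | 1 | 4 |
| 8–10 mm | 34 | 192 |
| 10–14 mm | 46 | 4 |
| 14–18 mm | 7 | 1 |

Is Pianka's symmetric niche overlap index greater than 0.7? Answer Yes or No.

No

Proportions for Species B (n=97): 9/97=0.0928, 1/97=0.0103, 34/97=0.3505, 46/97=0.4742, 7/97=0.0722
Proportions for Species A (n=204): 3/204=0.0147, 4/204=0.0196, 192/204=0.9412, 4/204=0.0196, 1/204=0.0049
Σ p₁ᵢp₂ᵢ = 0.001364 + 0.000202 + 0.329891 + 0.009294 + 0.000354 = 0.341105
Σp_1ᵢ² = 0.0928² + 0.0103² + 0.3505² + 0.4742² + 0.0722² = 0.008612 + 0.000106 + 0.122850 + 0.224866 + 0.005213 = 0.361647
Σp_2ᵢ² = 0.0147² + 0.0196² + 0.9412² + 0.0196² + 0.0049² = 0.000216 + 0.000384 + 0.885857 + 0.000384 + 0.000024 = 0.886865
O = 0.341105 / √(0.361647 × 0.886865) = 0.341105 / 0.5663321 = 0.6023
O = 0.6023 < 0.7 → No.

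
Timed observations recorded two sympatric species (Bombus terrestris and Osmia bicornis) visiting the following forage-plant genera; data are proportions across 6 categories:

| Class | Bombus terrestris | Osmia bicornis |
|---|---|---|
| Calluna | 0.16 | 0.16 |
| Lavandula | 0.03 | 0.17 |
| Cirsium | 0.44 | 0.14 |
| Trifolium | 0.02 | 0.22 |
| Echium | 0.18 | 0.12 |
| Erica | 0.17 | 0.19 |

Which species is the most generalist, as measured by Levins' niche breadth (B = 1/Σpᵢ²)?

Osmia bicornis

Σp_terrᵢ² = 0.16² + 0.03² + 0.44² + 0.02² + 0.18² + 0.17² = 0.0256 + 0.0009 + 0.1936 + 0.0004 + 0.0324 + 0.0289 = 0.2818
B_terr = 1 / 0.2818 = 3.5486
Σp_bicoᵢ² = 0.16² + 0.17² + 0.14² + 0.22² + 0.12² + 0.19² = 0.0256 + 0.0289 + 0.0196 + 0.0484 + 0.0144 + 0.0361 = 0.1730
B_bico = 1 / 0.1730 = 5.7803
Highest B → broadest niche (most generalist): Osmia bicornis (B = 5.78).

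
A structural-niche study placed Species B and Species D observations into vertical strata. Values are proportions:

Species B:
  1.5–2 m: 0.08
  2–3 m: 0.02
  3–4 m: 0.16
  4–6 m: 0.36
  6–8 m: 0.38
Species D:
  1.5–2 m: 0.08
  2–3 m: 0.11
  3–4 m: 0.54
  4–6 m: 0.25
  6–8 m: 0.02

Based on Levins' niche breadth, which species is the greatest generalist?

Σp_Bᵢ² = 0.08² + 0.02² + 0.16² + 0.36² + 0.38² = 0.0064 + 0.0004 + 0.0256 + 0.1296 + 0.1444 = 0.3064
B_B = 1 / 0.3064 = 3.2637
Σp_Dᵢ² = 0.08² + 0.11² + 0.54² + 0.25² + 0.02² = 0.0064 + 0.0121 + 0.2916 + 0.0625 + 0.0004 = 0.3730
B_D = 1 / 0.3730 = 2.6810
Highest B → broadest niche (most generalist): Species B (B = 3.26).

Species B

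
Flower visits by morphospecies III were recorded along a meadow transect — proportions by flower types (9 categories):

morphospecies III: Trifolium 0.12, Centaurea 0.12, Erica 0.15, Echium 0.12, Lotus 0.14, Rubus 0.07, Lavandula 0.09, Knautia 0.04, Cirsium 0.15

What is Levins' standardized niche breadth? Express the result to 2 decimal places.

0.90

Σpᵢ² = 0.12² + 0.12² + 0.15² + 0.12² + 0.14² + 0.07² + 0.09² + 0.04² + 0.15² = 0.0144 + 0.0144 + 0.0225 + 0.0144 + 0.0196 + 0.0049 + 0.0081 + 0.0016 + 0.0225 = 0.1224
B = 1 / 0.1224 = 8.1699
Bₛ = (B − 1)/(n − 1) = (8.1699 − 1)/(9 − 1) = 7.1699/8 = 0.8962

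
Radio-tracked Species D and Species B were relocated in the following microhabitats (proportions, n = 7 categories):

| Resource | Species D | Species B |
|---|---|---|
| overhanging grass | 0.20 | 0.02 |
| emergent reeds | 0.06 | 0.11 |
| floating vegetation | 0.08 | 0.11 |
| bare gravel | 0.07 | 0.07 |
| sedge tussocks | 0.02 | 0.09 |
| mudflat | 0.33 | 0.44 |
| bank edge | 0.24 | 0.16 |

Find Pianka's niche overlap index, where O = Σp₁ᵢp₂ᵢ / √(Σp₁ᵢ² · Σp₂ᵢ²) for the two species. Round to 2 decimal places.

0.88

Σ p₁ᵢp₂ᵢ = 0.0040 + 0.0066 + 0.0088 + 0.0049 + 0.0018 + 0.1452 + 0.0384 = 0.2097
Σp_1ᵢ² = 0.20² + 0.06² + 0.08² + 0.07² + 0.02² + 0.33² + 0.24² = 0.0400 + 0.0036 + 0.0064 + 0.0049 + 0.0004 + 0.1089 + 0.0576 = 0.2218
Σp_2ᵢ² = 0.02² + 0.11² + 0.11² + 0.07² + 0.09² + 0.44² + 0.16² = 0.0004 + 0.0121 + 0.0121 + 0.0049 + 0.0081 + 0.1936 + 0.0256 = 0.2568
O = 0.2097 / √(0.2218 × 0.2568) = 0.2097 / 0.23866 = 0.8787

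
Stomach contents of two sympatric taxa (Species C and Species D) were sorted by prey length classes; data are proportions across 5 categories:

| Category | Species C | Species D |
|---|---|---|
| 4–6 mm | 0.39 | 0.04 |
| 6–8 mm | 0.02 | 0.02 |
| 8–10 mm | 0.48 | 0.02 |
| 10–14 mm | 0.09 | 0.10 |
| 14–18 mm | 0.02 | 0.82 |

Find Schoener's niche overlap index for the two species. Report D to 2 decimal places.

0.19

Σ|p₁ᵢ − p₂ᵢ| = 0.35 + 0.00 + 0.46 + 0.01 + 0.80 = 1.62
D = 1 − ½ × 1.62 = 1 − 0.810 = 0.1900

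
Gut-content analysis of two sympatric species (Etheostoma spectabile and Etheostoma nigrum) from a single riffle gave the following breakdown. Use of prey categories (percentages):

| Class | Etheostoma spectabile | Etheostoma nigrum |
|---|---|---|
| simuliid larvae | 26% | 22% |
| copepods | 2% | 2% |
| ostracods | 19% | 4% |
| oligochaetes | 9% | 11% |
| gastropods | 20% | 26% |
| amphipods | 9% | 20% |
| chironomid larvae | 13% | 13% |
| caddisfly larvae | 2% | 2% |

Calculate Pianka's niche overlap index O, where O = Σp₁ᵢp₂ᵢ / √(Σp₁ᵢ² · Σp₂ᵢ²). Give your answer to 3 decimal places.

Convert percentages to proportions (divide by 100).
Σ p₁ᵢp₂ᵢ = 0.0572 + 0.0004 + 0.0076 + 0.0099 + 0.0520 + 0.0180 + 0.0169 + 0.0004 = 0.1624
Σp_1ᵢ² = 0.26² + 0.02² + 0.19² + 0.09² + 0.20² + 0.09² + 0.13² + 0.02² = 0.0676 + 0.0004 + 0.0361 + 0.0081 + 0.0400 + 0.0081 + 0.0169 + 0.0004 = 0.1776
Σp_2ᵢ² = 0.22² + 0.02² + 0.04² + 0.11² + 0.26² + 0.20² + 0.13² + 0.02² = 0.0484 + 0.0004 + 0.0016 + 0.0121 + 0.0676 + 0.0400 + 0.0169 + 0.0004 = 0.1874
O = 0.1624 / √(0.1776 × 0.1874) = 0.1624 / 0.182434 = 0.89018

0.890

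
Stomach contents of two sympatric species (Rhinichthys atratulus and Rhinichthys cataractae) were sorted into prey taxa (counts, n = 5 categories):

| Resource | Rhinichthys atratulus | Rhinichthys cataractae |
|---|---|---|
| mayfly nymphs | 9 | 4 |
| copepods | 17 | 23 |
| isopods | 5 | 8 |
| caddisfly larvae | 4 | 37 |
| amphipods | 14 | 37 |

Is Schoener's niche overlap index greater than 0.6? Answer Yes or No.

Proportions for Rhinichthys atratulus (n=49): 9/49=0.1837, 17/49=0.3469, 5/49=0.1020, 4/49=0.0816, 14/49=0.2857
Proportions for Rhinichthys cataractae (n=109): 4/109=0.0367, 23/109=0.2110, 8/109=0.0734, 37/109=0.3394, 37/109=0.3394
Σ|p₁ᵢ − p₂ᵢ| = 0.1470 + 0.1359 + 0.0286 + 0.2578 + 0.0537 = 0.6230
D = 1 − ½ × 0.6230 = 1 − 0.31150 = 0.68850
D = 0.68850 > 0.6 → Yes.

Yes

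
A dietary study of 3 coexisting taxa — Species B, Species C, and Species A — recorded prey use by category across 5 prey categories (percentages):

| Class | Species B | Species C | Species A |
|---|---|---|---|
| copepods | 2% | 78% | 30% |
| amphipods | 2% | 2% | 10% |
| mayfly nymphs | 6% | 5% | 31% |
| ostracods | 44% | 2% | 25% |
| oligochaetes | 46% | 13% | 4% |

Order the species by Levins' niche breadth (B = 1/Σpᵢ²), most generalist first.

Convert percentages to proportions (divide by 100).
Σp_Bᵢ² = 0.02² + 0.02² + 0.06² + 0.44² + 0.46² = 0.0004 + 0.0004 + 0.0036 + 0.1936 + 0.2116 = 0.4096
B_B = 1 / 0.4096 = 2.4414
Σp_Cᵢ² = 0.78² + 0.02² + 0.05² + 0.02² + 0.13² = 0.6084 + 0.0004 + 0.0025 + 0.0004 + 0.0169 = 0.6286
B_C = 1 / 0.6286 = 1.5908
Σp_Aᵢ² = 0.30² + 0.10² + 0.31² + 0.25² + 0.04² = 0.0900 + 0.0100 + 0.0961 + 0.0625 + 0.0016 = 0.2602
B_A = 1 / 0.2602 = 3.8432
Ranking by B (broadest → narrowest): Species A (3.84) > Species B (2.44) > Species C (1.59)

Species A > Species B > Species C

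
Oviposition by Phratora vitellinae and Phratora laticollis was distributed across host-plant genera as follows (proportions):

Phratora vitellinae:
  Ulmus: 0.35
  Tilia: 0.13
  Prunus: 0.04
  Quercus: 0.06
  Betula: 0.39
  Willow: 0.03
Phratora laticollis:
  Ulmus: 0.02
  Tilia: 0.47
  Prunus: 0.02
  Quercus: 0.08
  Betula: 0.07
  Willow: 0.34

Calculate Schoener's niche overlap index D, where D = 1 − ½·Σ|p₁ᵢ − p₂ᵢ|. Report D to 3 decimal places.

Σ|p₁ᵢ − p₂ᵢ| = 0.33 + 0.34 + 0.02 + 0.02 + 0.32 + 0.31 = 1.34
D = 1 − ½ × 1.34 = 1 − 0.670 = 0.33000

0.330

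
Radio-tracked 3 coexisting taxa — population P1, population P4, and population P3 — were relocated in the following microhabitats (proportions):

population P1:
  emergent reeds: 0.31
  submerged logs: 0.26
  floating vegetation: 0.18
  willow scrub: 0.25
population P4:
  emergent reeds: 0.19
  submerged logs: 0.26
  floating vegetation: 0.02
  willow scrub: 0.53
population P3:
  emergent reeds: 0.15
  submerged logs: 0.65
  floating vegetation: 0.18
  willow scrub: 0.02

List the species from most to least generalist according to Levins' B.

population P1 > population P4 > population P3

Σp_P1ᵢ² = 0.31² + 0.26² + 0.18² + 0.25² = 0.0961 + 0.0676 + 0.0324 + 0.0625 = 0.2586
B_P1 = 1 / 0.2586 = 3.8670
Σp_P4ᵢ² = 0.19² + 0.26² + 0.02² + 0.53² = 0.0361 + 0.0676 + 0.0004 + 0.2809 = 0.3850
B_P4 = 1 / 0.3850 = 2.5974
Σp_P3ᵢ² = 0.15² + 0.65² + 0.18² + 0.02² = 0.0225 + 0.4225 + 0.0324 + 0.0004 = 0.4778
B_P3 = 1 / 0.4778 = 2.0929
Ranking by B (broadest → narrowest): population P1 (3.87) > population P4 (2.60) > population P3 (2.09)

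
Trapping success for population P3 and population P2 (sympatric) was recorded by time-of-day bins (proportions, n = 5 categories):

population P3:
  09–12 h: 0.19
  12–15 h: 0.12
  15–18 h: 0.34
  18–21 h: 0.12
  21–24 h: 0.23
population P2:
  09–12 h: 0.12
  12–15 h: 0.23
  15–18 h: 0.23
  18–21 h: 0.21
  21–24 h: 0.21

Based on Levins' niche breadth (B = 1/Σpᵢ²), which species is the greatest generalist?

Σp_P3ᵢ² = 0.19² + 0.12² + 0.34² + 0.12² + 0.23² = 0.0361 + 0.0144 + 0.1156 + 0.0144 + 0.0529 = 0.2334
B_P3 = 1 / 0.2334 = 4.2845
Σp_P2ᵢ² = 0.12² + 0.23² + 0.23² + 0.21² + 0.21² = 0.0144 + 0.0529 + 0.0529 + 0.0441 + 0.0441 = 0.2084
B_P2 = 1 / 0.2084 = 4.7985
Highest B → broadest niche (most generalist): population P2 (B = 4.80).

population P2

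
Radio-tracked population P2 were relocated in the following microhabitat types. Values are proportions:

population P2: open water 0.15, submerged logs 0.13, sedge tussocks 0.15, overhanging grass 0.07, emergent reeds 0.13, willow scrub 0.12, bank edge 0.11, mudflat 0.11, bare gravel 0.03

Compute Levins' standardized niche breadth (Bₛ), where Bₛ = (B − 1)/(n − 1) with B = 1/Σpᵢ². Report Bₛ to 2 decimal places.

Σpᵢ² = 0.15² + 0.13² + 0.15² + 0.07² + 0.13² + 0.12² + 0.11² + 0.11² + 0.03² = 0.0225 + 0.0169 + 0.0225 + 0.0049 + 0.0169 + 0.0144 + 0.0121 + 0.0121 + 0.0009 = 0.1232
B = 1 / 0.1232 = 8.1169
Bₛ = (B − 1)/(n − 1) = (8.1169 − 1)/(9 − 1) = 7.1169/8 = 0.8896

0.89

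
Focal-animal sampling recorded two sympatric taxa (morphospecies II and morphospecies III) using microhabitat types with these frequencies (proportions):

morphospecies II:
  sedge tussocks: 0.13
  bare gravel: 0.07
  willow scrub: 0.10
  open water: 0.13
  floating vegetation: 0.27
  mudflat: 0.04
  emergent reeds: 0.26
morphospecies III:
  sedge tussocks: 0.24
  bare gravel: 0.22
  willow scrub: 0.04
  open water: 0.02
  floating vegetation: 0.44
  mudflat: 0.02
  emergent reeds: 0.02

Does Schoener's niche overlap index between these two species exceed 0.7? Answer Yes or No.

No

Σ|p₁ᵢ − p₂ᵢ| = 0.11 + 0.15 + 0.06 + 0.11 + 0.17 + 0.02 + 0.24 = 0.86
D = 1 − ½ × 0.86 = 1 − 0.430 = 0.5700
D = 0.5700 < 0.7 → No.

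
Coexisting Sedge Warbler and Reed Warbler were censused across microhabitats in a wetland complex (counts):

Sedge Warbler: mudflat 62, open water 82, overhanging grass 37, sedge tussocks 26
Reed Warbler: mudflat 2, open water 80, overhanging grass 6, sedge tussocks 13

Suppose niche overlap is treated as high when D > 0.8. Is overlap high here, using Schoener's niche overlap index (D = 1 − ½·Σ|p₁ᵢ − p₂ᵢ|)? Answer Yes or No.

No

Proportions for Sedge Warbler (n=207): 62/207=0.2995, 82/207=0.3961, 37/207=0.1787, 26/207=0.1256
Proportions for Reed Warbler (n=101): 2/101=0.0198, 80/101=0.7921, 6/101=0.0594, 13/101=0.1287
Σ|p₁ᵢ − p₂ᵢ| = 0.2797 + 0.3960 + 0.1193 + 0.0031 = 0.7981
D = 1 − ½ × 0.7981 = 1 − 0.39905 = 0.60095
D = 0.60095 < 0.8 → No.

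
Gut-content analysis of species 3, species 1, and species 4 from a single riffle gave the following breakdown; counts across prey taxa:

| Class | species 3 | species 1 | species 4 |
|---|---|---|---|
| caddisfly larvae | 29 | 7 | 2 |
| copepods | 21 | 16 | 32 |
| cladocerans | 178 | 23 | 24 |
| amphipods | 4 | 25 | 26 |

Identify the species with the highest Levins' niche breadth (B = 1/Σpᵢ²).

Proportions for species 3 (n=232): 29/232=0.1250, 21/232=0.0905, 178/232=0.7672, 4/232=0.0172
Proportions for species 1 (n=71): 7/71=0.0986, 16/71=0.2254, 23/71=0.3239, 25/71=0.3521
Proportions for species 4 (n=84): 2/84=0.0238, 32/84=0.3810, 24/84=0.2857, 26/84=0.3095
Σp_3ᵢ² = 0.1250² + 0.0905² + 0.7672² + 0.0172² = 0.015625 + 0.008190 + 0.588596 + 0.000296 = 0.612707
B_3 = 1 / 0.612707 = 1.6321
Σp_1ᵢ² = 0.0986² + 0.2254² + 0.3239² + 0.3521² = 0.009722 + 0.050805 + 0.104911 + 0.123974 = 0.289412
B_1 = 1 / 0.289412 = 3.4553
Σp_4ᵢ² = 0.0238² + 0.3810² + 0.2857² + 0.3095² = 0.000566 + 0.145161 + 0.081624 + 0.095790 = 0.323141
B_4 = 1 / 0.323141 = 3.0946
Highest B → broadest niche (most generalist): species 1 (B = 3.46).

species 1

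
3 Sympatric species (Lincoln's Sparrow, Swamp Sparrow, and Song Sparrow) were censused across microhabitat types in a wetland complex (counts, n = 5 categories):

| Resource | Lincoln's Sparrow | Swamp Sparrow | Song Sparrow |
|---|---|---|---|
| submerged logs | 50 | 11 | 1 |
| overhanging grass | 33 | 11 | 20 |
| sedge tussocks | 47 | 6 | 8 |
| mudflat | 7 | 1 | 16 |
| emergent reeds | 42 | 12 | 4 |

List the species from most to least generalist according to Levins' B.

Lincoln's Sparrow > Swamp Sparrow > Song Sparrow

Proportions for Lincoln's Sparrow (n=179): 50/179=0.2793, 33/179=0.1844, 47/179=0.2626, 7/179=0.0391, 42/179=0.2346
Proportions for Swamp Sparrow (n=41): 11/41=0.2683, 11/41=0.2683, 6/41=0.1463, 1/41=0.0244, 12/41=0.2927
Proportions for Song Sparrow (n=49): 1/49=0.0204, 20/49=0.4082, 8/49=0.1633, 16/49=0.3265, 4/49=0.0816
Σp_Lincᵢ² = 0.2793² + 0.1844² + 0.2626² + 0.0391² + 0.2346² = 0.078008 + 0.034003 + 0.068959 + 0.001529 + 0.055037 = 0.237536
B_Linc = 1 / 0.237536 = 4.2099
Σp_Swamᵢ² = 0.2683² + 0.2683² + 0.1463² + 0.0244² + 0.2927² = 0.071985 + 0.071985 + 0.021404 + 0.000595 + 0.085673 = 0.251642
B_Swam = 1 / 0.251642 = 3.9739
Σp_Songᵢ² = 0.0204² + 0.4082² + 0.1633² + 0.3265² + 0.0816² = 0.000416 + 0.166627 + 0.026667 + 0.106602 + 0.006659 = 0.306971
B_Song = 1 / 0.306971 = 3.2576
Ranking by B (broadest → narrowest): Lincoln's Sparrow (4.21) > Swamp Sparrow (3.97) > Song Sparrow (3.26)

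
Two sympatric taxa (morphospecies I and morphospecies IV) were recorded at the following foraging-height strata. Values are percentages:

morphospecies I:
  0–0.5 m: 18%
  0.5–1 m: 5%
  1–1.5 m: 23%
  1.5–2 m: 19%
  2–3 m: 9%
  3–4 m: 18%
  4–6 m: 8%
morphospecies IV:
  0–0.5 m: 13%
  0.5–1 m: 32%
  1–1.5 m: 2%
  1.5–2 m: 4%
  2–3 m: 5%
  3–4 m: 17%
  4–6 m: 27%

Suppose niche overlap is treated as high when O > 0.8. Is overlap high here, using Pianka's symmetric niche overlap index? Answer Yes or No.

Convert percentages to proportions (divide by 100).
Σ p₁ᵢp₂ᵢ = 0.0234 + 0.0160 + 0.0046 + 0.0076 + 0.0045 + 0.0306 + 0.0216 = 0.1083
Σp_1ᵢ² = 0.18² + 0.05² + 0.23² + 0.19² + 0.09² + 0.18² + 0.08² = 0.0324 + 0.0025 + 0.0529 + 0.0361 + 0.0081 + 0.0324 + 0.0064 = 0.1708
Σp_2ᵢ² = 0.13² + 0.32² + 0.02² + 0.04² + 0.05² + 0.17² + 0.27² = 0.0169 + 0.1024 + 0.0004 + 0.0016 + 0.0025 + 0.0289 + 0.0729 = 0.2256
O = 0.1083 / √(0.1708 × 0.2256) = 0.1083 / 0.19630 = 0.5517
O = 0.5517 < 0.8 → No.

No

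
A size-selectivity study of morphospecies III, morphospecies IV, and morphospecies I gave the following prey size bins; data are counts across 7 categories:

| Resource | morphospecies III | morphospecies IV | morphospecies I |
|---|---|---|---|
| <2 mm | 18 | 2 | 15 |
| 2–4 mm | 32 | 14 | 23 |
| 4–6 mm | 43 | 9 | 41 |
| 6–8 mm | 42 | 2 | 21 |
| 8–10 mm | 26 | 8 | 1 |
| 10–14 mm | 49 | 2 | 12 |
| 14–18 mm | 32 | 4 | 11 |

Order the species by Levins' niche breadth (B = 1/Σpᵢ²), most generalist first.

morphospecies III > morphospecies I > morphospecies IV

Proportions for morphospecies III (n=242): 18/242=0.0744, 32/242=0.1322, 43/242=0.1777, 42/242=0.1736, 26/242=0.1074, 49/242=0.2025, 32/242=0.1322
Proportions for morphospecies IV (n=41): 2/41=0.0488, 14/41=0.3415, 9/41=0.2195, 2/41=0.0488, 8/41=0.1951, 2/41=0.0488, 4/41=0.0976
Proportions for morphospecies I (n=124): 15/124=0.1210, 23/124=0.1855, 41/124=0.3306, 21/124=0.1694, 1/124=0.0081, 12/124=0.0968, 11/124=0.0887
Σp_IIIᵢ² = 0.0744² + 0.1322² + 0.1777² + 0.1736² + 0.1074² + 0.2025² + 0.1322² = 0.005535 + 0.017477 + 0.031577 + 0.030137 + 0.011535 + 0.041006 + 0.017477 = 0.154744
B_III = 1 / 0.154744 = 6.4623
Σp_IVᵢ² = 0.0488² + 0.3415² + 0.2195² + 0.0488² + 0.1951² + 0.0488² + 0.0976² = 0.002381 + 0.116622 + 0.048180 + 0.002381 + 0.038064 + 0.002381 + 0.009526 = 0.219535
B_IV = 1 / 0.219535 = 4.5551
Σp_Iᵢ² = 0.1210² + 0.1855² + 0.3306² + 0.1694² + 0.0081² + 0.0968² + 0.0887² = 0.014641 + 0.034410 + 0.109296 + 0.028696 + 0.000066 + 0.009370 + 0.007868 = 0.204347
B_I = 1 / 0.204347 = 4.8936
Ranking by B (broadest → narrowest): morphospecies III (6.46) > morphospecies I (4.89) > morphospecies IV (4.56)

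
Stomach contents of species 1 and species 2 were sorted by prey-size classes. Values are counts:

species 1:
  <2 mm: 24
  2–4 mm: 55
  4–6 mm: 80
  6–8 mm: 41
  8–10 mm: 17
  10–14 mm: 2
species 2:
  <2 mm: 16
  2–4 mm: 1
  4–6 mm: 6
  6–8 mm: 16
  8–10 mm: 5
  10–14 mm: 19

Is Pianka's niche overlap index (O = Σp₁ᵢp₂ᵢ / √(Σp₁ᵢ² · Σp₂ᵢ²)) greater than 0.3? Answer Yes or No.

Yes

Proportions for species 1 (n=219): 24/219=0.1096, 55/219=0.2511, 80/219=0.3653, 41/219=0.1872, 17/219=0.0776, 2/219=0.0091
Proportions for species 2 (n=63): 16/63=0.2540, 1/63=0.0159, 6/63=0.0952, 16/63=0.2540, 5/63=0.0794, 19/63=0.3016
Σ p₁ᵢp₂ᵢ = 0.027838 + 0.003992 + 0.034777 + 0.047549 + 0.006161 + 0.002745 = 0.123062
Σp_1ᵢ² = 0.1096² + 0.2511² + 0.3653² + 0.1872² + 0.0776² + 0.0091² = 0.012012 + 0.063051 + 0.133444 + 0.035044 + 0.006022 + 0.000083 = 0.249656
Σp_2ᵢ² = 0.2540² + 0.0159² + 0.0952² + 0.2540² + 0.0794² + 0.3016² = 0.064516 + 0.000253 + 0.009063 + 0.064516 + 0.006304 + 0.090963 = 0.235615
O = 0.123062 / √(0.249656 × 0.235615) = 0.123062 / 0.2425339 = 0.5074
O = 0.5074 > 0.3 → Yes.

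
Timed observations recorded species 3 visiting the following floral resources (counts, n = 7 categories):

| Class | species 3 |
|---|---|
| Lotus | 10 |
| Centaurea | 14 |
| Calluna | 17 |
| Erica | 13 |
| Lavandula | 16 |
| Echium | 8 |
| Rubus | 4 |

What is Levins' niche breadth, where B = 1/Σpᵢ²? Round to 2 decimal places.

6.17

Proportions for species 3 (n=82): 10/82=0.1220, 14/82=0.1707, 17/82=0.2073, 13/82=0.1585, 16/82=0.1951, 8/82=0.0976, 4/82=0.0488
Σpᵢ² = 0.1220² + 0.1707² + 0.2073² + 0.1585² + 0.1951² + 0.0976² + 0.0488² = 0.014884 + 0.029138 + 0.042973 + 0.025122 + 0.038064 + 0.009526 + 0.002381 = 0.162088
B = 1 / 0.162088 = 6.1695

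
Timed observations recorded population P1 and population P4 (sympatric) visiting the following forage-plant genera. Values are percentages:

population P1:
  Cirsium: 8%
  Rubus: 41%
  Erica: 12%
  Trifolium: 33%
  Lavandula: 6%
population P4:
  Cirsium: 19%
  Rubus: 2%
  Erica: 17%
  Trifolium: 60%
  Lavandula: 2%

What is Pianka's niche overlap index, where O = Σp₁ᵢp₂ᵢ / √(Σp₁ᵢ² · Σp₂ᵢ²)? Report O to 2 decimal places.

0.68

Convert percentages to proportions (divide by 100).
Σ p₁ᵢp₂ᵢ = 0.0152 + 0.0082 + 0.0204 + 0.1980 + 0.0012 = 0.2430
Σp_1ᵢ² = 0.08² + 0.41² + 0.12² + 0.33² + 0.06² = 0.0064 + 0.1681 + 0.0144 + 0.1089 + 0.0036 = 0.3014
Σp_2ᵢ² = 0.19² + 0.02² + 0.17² + 0.60² + 0.02² = 0.0361 + 0.0004 + 0.0289 + 0.3600 + 0.0004 = 0.4258
O = 0.2430 / √(0.3014 × 0.4258) = 0.2430 / 0.35824 = 0.6783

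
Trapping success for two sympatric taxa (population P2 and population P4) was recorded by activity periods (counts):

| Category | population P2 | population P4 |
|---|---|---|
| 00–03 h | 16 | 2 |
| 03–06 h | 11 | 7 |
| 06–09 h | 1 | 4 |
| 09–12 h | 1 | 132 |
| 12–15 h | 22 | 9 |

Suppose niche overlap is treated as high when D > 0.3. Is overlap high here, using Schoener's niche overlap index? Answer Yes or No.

No

Proportions for population P2 (n=51): 16/51=0.3137, 11/51=0.2157, 1/51=0.0196, 1/51=0.0196, 22/51=0.4314
Proportions for population P4 (n=154): 2/154=0.0130, 7/154=0.0455, 4/154=0.0260, 132/154=0.8571, 9/154=0.0584
Σ|p₁ᵢ − p₂ᵢ| = 0.3007 + 0.1702 + 0.0064 + 0.8375 + 0.3730 = 1.6878
D = 1 − ½ × 1.6878 = 1 − 0.84390 = 0.15610
D = 0.15610 < 0.3 → No.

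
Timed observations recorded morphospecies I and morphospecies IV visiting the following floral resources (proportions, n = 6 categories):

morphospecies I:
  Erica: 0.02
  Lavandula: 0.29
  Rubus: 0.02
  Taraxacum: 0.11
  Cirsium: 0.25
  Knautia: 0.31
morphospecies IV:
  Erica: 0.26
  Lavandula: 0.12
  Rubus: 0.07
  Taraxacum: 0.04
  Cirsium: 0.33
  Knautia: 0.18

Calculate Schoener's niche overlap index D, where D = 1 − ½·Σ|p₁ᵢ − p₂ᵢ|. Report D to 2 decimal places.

Σ|p₁ᵢ − p₂ᵢ| = 0.24 + 0.17 + 0.05 + 0.07 + 0.08 + 0.13 = 0.74
D = 1 − ½ × 0.74 = 1 − 0.370 = 0.6300

0.63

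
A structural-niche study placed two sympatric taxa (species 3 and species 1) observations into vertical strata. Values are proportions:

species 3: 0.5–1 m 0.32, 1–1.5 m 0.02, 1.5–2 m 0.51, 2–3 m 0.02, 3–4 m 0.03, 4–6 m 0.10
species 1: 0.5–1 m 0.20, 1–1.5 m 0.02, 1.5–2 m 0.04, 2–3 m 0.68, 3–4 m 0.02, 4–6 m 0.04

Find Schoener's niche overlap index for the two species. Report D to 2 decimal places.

0.34

Σ|p₁ᵢ − p₂ᵢ| = 0.12 + 0.00 + 0.47 + 0.66 + 0.01 + 0.06 = 1.32
D = 1 − ½ × 1.32 = 1 − 0.660 = 0.3400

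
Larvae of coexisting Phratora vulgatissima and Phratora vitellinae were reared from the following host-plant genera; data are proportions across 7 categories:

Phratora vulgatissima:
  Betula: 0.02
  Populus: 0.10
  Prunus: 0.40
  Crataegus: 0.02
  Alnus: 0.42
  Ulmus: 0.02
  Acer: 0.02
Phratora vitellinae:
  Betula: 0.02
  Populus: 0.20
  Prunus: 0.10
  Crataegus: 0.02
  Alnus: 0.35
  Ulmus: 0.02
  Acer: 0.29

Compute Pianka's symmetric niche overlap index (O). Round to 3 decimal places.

Σ p₁ᵢp₂ᵢ = 0.0004 + 0.0200 + 0.0400 + 0.0004 + 0.1470 + 0.0004 + 0.0058 = 0.2140
Σp_1ᵢ² = 0.02² + 0.10² + 0.40² + 0.02² + 0.42² + 0.02² + 0.02² = 0.0004 + 0.0100 + 0.1600 + 0.0004 + 0.1764 + 0.0004 + 0.0004 = 0.3480
Σp_2ᵢ² = 0.02² + 0.20² + 0.10² + 0.02² + 0.35² + 0.02² + 0.29² = 0.0004 + 0.0400 + 0.0100 + 0.0004 + 0.1225 + 0.0004 + 0.0841 = 0.2578
O = 0.2140 / √(0.3480 × 0.2578) = 0.2140 / 0.299524 = 0.71447

0.714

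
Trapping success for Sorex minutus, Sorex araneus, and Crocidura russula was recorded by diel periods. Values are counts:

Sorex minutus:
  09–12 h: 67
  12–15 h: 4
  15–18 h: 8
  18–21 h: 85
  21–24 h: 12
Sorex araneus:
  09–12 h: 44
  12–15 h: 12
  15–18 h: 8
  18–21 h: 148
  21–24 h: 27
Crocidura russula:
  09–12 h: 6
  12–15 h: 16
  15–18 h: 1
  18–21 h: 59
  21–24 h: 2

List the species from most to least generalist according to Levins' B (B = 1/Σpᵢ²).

Proportions for Sorex minutus (n=176): 67/176=0.3807, 4/176=0.0227, 8/176=0.0455, 85/176=0.4830, 12/176=0.0682
Proportions for Sorex araneus (n=239): 44/239=0.1841, 12/239=0.0502, 8/239=0.0335, 148/239=0.6192, 27/239=0.1130
Proportions for Crocidura russula (n=84): 6/84=0.0714, 16/84=0.1905, 1/84=0.0119, 59/84=0.7024, 2/84=0.0238
Σp_minuᵢ² = 0.3807² + 0.0227² + 0.0455² + 0.4830² + 0.0682² = 0.144932 + 0.000515 + 0.002070 + 0.233289 + 0.004651 = 0.385457
B_minu = 1 / 0.385457 = 2.5943
Σp_aranᵢ² = 0.1841² + 0.0502² + 0.0335² + 0.6192² + 0.1130² = 0.033893 + 0.002520 + 0.001122 + 0.383409 + 0.012769 = 0.433713
B_aran = 1 / 0.433713 = 2.3057
Σp_russᵢ² = 0.0714² + 0.1905² + 0.0119² + 0.7024² + 0.0238² = 0.005098 + 0.036290 + 0.000142 + 0.493366 + 0.000566 = 0.535462
B_russ = 1 / 0.535462 = 1.8675
Ranking by B (broadest → narrowest): Sorex minutus (2.59) > Sorex araneus (2.31) > Crocidura russula (1.87)

Sorex minutus > Sorex araneus > Crocidura russula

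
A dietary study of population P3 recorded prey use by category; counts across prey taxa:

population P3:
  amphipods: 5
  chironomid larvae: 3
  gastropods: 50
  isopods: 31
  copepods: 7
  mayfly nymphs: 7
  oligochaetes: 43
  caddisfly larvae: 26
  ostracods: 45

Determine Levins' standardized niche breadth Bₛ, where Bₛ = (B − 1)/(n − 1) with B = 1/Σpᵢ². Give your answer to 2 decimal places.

Proportions for population P3 (n=217): 5/217=0.0230, 3/217=0.0138, 50/217=0.2304, 31/217=0.1429, 7/217=0.0323, 7/217=0.0323, 43/217=0.1982, 26/217=0.1198, 45/217=0.2074
Σpᵢ² = 0.0230² + 0.0138² + 0.2304² + 0.1429² + 0.0323² + 0.0323² + 0.1982² + 0.1198² + 0.2074² = 0.000529 + 0.000190 + 0.053084 + 0.020420 + 0.001043 + 0.001043 + 0.039283 + 0.014352 + 0.043015 = 0.172959
B = 1 / 0.172959 = 5.7817
Bₛ = (B − 1)/(n − 1) = (5.7817 − 1)/(9 − 1) = 4.7817/8 = 0.5977

0.60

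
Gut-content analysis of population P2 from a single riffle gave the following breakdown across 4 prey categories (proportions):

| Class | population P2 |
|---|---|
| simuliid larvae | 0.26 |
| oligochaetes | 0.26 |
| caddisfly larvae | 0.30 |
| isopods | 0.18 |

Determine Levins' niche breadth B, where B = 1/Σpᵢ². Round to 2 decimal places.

Σpᵢ² = 0.26² + 0.26² + 0.30² + 0.18² = 0.0676 + 0.0676 + 0.0900 + 0.0324 = 0.2576
B = 1 / 0.2576 = 3.8820

3.88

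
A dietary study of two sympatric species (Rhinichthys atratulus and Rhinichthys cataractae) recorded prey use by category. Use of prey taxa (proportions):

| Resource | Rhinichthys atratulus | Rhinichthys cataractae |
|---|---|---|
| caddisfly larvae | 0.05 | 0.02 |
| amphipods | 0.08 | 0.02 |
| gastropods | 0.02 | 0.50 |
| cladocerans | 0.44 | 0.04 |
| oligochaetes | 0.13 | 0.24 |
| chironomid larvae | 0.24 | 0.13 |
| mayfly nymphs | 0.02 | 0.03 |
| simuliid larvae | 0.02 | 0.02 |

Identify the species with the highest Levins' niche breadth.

Rhinichthys atratulus

Σp_atraᵢ² = 0.05² + 0.08² + 0.02² + 0.44² + 0.13² + 0.24² + 0.02² + 0.02² = 0.0025 + 0.0064 + 0.0004 + 0.1936 + 0.0169 + 0.0576 + 0.0004 + 0.0004 = 0.2782
B_atra = 1 / 0.2782 = 3.5945
Σp_cataᵢ² = 0.02² + 0.02² + 0.50² + 0.04² + 0.24² + 0.13² + 0.03² + 0.02² = 0.0004 + 0.0004 + 0.2500 + 0.0016 + 0.0576 + 0.0169 + 0.0009 + 0.0004 = 0.3282
B_cata = 1 / 0.3282 = 3.0469
Highest B → broadest niche (most generalist): Rhinichthys atratulus (B = 3.59).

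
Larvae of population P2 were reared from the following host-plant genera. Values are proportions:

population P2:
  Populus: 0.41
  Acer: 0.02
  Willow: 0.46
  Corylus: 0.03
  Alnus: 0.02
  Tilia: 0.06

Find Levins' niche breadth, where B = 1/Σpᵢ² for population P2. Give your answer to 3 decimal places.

2.597

Σpᵢ² = 0.41² + 0.02² + 0.46² + 0.03² + 0.02² + 0.06² = 0.1681 + 0.0004 + 0.2116 + 0.0009 + 0.0004 + 0.0036 = 0.3850
B = 1 / 0.3850 = 2.59740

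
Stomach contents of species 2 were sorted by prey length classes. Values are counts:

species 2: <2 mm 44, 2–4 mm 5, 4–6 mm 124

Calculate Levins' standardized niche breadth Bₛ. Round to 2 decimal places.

0.36

Proportions for species 2 (n=173): 44/173=0.2543, 5/173=0.0289, 124/173=0.7168
Σpᵢ² = 0.2543² + 0.0289² + 0.7168² = 0.064668 + 0.000835 + 0.513802 = 0.579305
B = 1 / 0.579305 = 1.7262
Bₛ = (B − 1)/(n − 1) = (1.7262 − 1)/(3 − 1) = 0.7262/2 = 0.3631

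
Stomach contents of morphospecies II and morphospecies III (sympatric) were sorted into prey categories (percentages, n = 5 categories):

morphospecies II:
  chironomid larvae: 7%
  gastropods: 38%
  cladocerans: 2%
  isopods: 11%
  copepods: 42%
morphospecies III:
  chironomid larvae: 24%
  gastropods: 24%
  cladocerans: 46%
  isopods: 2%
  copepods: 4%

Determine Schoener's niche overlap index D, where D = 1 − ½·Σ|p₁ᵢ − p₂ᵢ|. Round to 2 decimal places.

Convert percentages to proportions (divide by 100).
Σ|p₁ᵢ − p₂ᵢ| = 0.17 + 0.14 + 0.44 + 0.09 + 0.38 = 1.22
D = 1 − ½ × 1.22 = 1 − 0.610 = 0.3900

0.39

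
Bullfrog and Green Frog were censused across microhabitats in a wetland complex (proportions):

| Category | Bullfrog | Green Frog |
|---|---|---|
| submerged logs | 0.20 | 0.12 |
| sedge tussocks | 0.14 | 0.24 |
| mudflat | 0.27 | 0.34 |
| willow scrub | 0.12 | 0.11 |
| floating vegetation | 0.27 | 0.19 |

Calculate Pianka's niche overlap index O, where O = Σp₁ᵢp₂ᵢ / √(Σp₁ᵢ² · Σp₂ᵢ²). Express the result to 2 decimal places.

Σ p₁ᵢp₂ᵢ = 0.0240 + 0.0336 + 0.0918 + 0.0132 + 0.0513 = 0.2139
Σp_1ᵢ² = 0.20² + 0.14² + 0.27² + 0.12² + 0.27² = 0.0400 + 0.0196 + 0.0729 + 0.0144 + 0.0729 = 0.2198
Σp_2ᵢ² = 0.12² + 0.24² + 0.34² + 0.11² + 0.19² = 0.0144 + 0.0576 + 0.1156 + 0.0121 + 0.0361 = 0.2358
O = 0.2139 / √(0.2198 × 0.2358) = 0.2139 / 0.22766 = 0.9396

0.94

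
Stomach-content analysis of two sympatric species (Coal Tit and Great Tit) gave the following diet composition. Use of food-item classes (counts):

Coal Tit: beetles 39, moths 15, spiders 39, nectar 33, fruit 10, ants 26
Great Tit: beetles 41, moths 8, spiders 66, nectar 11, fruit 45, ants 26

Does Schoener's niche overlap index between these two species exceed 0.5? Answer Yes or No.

Yes

Proportions for Coal Tit (n=162): 39/162=0.2407, 15/162=0.0926, 39/162=0.2407, 33/162=0.2037, 10/162=0.0617, 26/162=0.1605
Proportions for Great Tit (n=197): 41/197=0.2081, 8/197=0.0406, 66/197=0.3350, 11/197=0.0558, 45/197=0.2284, 26/197=0.1320
Σ|p₁ᵢ − p₂ᵢ| = 0.0326 + 0.0520 + 0.0943 + 0.1479 + 0.1667 + 0.0285 = 0.5220
D = 1 − ½ × 0.5220 = 1 − 0.26100 = 0.73900
D = 0.73900 > 0.5 → Yes.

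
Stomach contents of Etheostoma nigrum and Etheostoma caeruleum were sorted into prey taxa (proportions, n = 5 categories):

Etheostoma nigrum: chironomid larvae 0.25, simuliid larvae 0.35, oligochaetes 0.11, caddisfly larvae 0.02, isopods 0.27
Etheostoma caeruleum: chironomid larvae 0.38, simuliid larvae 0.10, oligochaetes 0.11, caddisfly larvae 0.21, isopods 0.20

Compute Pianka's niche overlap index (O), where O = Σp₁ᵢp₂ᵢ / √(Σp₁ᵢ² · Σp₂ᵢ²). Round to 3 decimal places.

0.769

Σ p₁ᵢp₂ᵢ = 0.0950 + 0.0350 + 0.0121 + 0.0042 + 0.0540 = 0.2003
Σp_1ᵢ² = 0.25² + 0.35² + 0.11² + 0.02² + 0.27² = 0.0625 + 0.1225 + 0.0121 + 0.0004 + 0.0729 = 0.2704
Σp_2ᵢ² = 0.38² + 0.10² + 0.11² + 0.21² + 0.20² = 0.1444 + 0.0100 + 0.0121 + 0.0441 + 0.0400 = 0.2506
O = 0.2003 / √(0.2704 × 0.2506) = 0.2003 / 0.260312 = 0.76946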